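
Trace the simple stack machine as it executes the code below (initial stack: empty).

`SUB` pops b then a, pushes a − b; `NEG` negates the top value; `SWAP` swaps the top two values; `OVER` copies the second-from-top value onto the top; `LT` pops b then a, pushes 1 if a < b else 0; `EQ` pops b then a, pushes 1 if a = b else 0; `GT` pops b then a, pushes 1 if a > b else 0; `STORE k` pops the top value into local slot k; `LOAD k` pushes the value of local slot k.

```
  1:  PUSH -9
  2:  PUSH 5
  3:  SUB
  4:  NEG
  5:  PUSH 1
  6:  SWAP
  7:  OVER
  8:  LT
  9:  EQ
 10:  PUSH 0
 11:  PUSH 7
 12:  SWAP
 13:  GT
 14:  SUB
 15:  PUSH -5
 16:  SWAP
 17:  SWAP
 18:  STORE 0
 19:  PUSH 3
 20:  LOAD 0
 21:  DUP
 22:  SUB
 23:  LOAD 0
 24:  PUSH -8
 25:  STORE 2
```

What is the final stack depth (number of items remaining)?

PUSH -9 : [-9]
PUSH 5  : [-9, 5]
SUB     : [-14]
NEG     : [14]
PUSH 1  : [14, 1]
SWAP    : [1, 14]
OVER    : [1, 14, 1]
LT      : [1, 0]
EQ      : [0]
PUSH 0  : [0, 0]
PUSH 7  : [0, 0, 7]
SWAP    : [0, 7, 0]
GT      : [0, 1]
SUB     : [-1]
PUSH -5 : [-1, -5]
SWAP    : [-5, -1]
SWAP    : [-1, -5]
STORE 0 : [-1]
PUSH 3  : [-1, 3]
LOAD 0  : [-1, 3, -5]
DUP     : [-1, 3, -5, -5]
SUB     : [-1, 3, 0]
LOAD 0  : [-1, 3, 0, -5]
PUSH -8 : [-1, 3, 0, -5, -8]
STORE 2 : [-1, 3, 0, -5]

4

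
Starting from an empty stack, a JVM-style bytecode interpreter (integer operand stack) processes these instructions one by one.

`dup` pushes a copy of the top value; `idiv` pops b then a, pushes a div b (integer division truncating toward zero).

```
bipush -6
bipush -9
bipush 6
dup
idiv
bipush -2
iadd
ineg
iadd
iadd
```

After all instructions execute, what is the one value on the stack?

bipush -6 : [-6]
bipush -9 : [-6, -9]
bipush 6  : [-6, -9, 6]
dup       : [-6, -9, 6, 6]
idiv      : [-6, -9, 1]
bipush -2 : [-6, -9, 1, -2]
iadd      : [-6, -9, -1]
ineg      : [-6, -9, 1]
iadd      : [-6, -8]
iadd      : [-14]

-14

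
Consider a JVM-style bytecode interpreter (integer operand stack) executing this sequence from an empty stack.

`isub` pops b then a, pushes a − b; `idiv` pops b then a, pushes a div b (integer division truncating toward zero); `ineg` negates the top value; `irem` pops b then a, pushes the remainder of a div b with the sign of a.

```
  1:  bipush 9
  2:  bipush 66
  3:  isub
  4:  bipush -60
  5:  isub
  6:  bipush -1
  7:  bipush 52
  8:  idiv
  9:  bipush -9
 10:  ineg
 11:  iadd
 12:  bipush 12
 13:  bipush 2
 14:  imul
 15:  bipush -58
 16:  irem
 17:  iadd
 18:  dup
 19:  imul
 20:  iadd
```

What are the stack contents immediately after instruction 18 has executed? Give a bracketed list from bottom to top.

bipush 9   : [9]
bipush 66  : [9, 66]
isub       : [-57]
bipush -60 : [-57, -60]
isub       : [3]
bipush -1  : [3, -1]
bipush 52  : [3, -1, 52]
idiv       : [3, 0]
bipush -9  : [3, 0, -9]
ineg       : [3, 0, 9]
iadd       : [3, 9]
bipush 12  : [3, 9, 12]
bipush 2   : [3, 9, 12, 2]
imul       : [3, 9, 24]
bipush -58 : [3, 9, 24, -58]
irem       : [3, 9, 24]
iadd       : [3, 33]
dup        : [3, 33, 33]

[3, 33, 33]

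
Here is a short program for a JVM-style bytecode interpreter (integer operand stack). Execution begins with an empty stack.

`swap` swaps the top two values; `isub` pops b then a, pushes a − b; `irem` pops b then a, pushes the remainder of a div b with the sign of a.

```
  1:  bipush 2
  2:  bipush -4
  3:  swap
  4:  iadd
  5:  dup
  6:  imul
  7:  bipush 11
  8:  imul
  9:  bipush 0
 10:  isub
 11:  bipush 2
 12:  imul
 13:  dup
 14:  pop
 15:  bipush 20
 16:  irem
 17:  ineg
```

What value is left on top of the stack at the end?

bipush 2   2
bipush -4  2 -4
swap       -4 2
iadd       -2
dup        -2 -2
imul       4
bipush 11  4 11
imul       44
bipush 0   44 0
isub       44
bipush 2   44 2
imul       88
dup        88 88
pop        88
bipush 20  88 20
irem       8
ineg       -8

-8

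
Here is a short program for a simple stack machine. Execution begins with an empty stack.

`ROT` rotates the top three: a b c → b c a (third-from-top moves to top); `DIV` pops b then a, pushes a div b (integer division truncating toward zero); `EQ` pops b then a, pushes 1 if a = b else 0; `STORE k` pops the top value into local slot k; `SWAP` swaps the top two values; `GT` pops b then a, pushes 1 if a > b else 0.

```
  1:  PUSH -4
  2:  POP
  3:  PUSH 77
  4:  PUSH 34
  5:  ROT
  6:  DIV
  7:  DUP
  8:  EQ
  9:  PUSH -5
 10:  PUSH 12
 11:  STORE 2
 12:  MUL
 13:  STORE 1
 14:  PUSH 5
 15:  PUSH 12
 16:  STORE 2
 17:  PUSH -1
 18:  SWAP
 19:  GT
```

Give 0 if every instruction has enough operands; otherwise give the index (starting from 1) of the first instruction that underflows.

5

PUSH -4  [-4]
POP      []
PUSH 77  [77]
PUSH 34  [77, 34]
ROT  — needs 3 operands, stack has 2 → underflow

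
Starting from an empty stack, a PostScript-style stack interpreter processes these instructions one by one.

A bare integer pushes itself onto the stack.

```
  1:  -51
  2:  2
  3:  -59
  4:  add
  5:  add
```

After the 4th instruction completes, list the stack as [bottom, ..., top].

[-51, -57]

-51 : -51
2   : -51 2
-59 : -51 2 -59
add : -51 -57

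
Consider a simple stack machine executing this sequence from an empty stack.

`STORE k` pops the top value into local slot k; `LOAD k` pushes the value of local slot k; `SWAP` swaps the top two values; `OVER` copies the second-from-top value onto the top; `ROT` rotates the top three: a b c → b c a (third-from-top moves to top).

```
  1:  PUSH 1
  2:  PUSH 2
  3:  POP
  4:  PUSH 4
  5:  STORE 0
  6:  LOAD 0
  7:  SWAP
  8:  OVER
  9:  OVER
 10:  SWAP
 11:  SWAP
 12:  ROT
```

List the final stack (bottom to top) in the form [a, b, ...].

PUSH 1   [1]
PUSH 2   [1, 2]
POP      [1]
PUSH 4   [1, 4]
STORE 0  [1]
LOAD 0   [1, 4]
SWAP     [4, 1]
OVER     [4, 1, 4]
OVER     [4, 1, 4, 1]
SWAP     [4, 1, 1, 4]
SWAP     [4, 1, 4, 1]
ROT      [4, 4, 1, 1]

[4, 4, 1, 1]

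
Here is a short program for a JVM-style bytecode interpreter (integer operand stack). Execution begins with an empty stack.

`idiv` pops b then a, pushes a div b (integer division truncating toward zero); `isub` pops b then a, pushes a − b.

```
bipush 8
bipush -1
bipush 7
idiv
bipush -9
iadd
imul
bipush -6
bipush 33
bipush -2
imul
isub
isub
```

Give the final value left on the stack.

bipush 8   [8]
bipush -1  [8, -1]
bipush 7   [8, -1, 7]
idiv       [8, 0]
bipush -9  [8, 0, -9]
iadd       [8, -9]
imul       [-72]
bipush -6  [-72, -6]
bipush 33  [-72, -6, 33]
bipush -2  [-72, -6, 33, -2]
imul       [-72, -6, -66]
isub       [-72, 60]
isub       [-132]

-132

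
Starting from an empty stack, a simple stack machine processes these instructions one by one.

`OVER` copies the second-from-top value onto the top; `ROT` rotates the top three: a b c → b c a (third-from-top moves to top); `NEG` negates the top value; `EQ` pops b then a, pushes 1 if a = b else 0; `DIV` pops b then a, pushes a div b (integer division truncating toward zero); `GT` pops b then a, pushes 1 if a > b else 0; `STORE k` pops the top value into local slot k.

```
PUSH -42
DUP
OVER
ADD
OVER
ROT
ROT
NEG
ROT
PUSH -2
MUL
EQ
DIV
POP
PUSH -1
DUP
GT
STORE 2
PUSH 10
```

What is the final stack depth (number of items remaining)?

1

PUSH -42 → -42
DUP      → -42 -42
OVER     → -42 -42 -42
ADD      → -42 -84
OVER     → -42 -84 -42
ROT      → -84 -42 -42
ROT      → -42 -42 -84
NEG      → -42 -42 84
ROT      → -42 84 -42
PUSH -2  → -42 84 -42 -2
MUL      → -42 84 84
EQ       → -42 1
DIV      → -42
POP      → (empty)
PUSH -1  → -1
DUP      → -1 -1
GT       → 0
STORE 2  → (empty)
PUSH 10  → 10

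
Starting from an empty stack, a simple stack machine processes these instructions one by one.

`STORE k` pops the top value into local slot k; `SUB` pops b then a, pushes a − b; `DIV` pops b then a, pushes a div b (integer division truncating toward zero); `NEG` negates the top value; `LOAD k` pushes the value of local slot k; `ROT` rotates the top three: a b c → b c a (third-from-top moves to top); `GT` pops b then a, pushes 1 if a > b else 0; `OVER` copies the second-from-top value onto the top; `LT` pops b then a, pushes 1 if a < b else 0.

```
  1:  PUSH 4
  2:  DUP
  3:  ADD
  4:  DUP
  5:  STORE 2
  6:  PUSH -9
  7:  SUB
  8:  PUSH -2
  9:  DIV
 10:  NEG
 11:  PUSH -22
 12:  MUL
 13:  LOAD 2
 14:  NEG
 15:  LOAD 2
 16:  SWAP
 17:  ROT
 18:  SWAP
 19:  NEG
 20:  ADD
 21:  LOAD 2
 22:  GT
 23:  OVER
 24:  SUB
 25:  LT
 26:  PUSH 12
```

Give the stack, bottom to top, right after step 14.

[-176, -8]

PUSH 4   : 4
DUP      : 4 4
ADD      : 8
DUP      : 8 8
STORE 2  : 8
PUSH -9  : 8 -9
SUB      : 17
PUSH -2  : 17 -2
DIV      : -8
NEG      : 8
PUSH -22 : 8 -22
MUL      : -176
LOAD 2   : -176 8
NEG      : -176 -8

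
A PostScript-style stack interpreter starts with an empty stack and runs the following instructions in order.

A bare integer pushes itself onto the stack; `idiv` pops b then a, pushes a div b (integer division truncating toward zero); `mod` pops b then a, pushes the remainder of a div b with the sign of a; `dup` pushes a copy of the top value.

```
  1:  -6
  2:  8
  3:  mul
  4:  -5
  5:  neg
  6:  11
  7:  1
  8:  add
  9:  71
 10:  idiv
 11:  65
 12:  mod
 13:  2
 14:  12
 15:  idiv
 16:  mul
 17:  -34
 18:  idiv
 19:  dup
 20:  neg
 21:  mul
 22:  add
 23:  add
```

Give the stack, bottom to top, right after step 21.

[-48, 5, 0]

-6   : [-6]
8    : [-6, 8]
mul  : [-48]
-5   : [-48, -5]
neg  : [-48, 5]
11   : [-48, 5, 11]
1    : [-48, 5, 11, 1]
add  : [-48, 5, 12]
71   : [-48, 5, 12, 71]
idiv : [-48, 5, 0]
65   : [-48, 5, 0, 65]
mod  : [-48, 5, 0]
2    : [-48, 5, 0, 2]
12   : [-48, 5, 0, 2, 12]
idiv : [-48, 5, 0, 0]
mul  : [-48, 5, 0]
-34  : [-48, 5, 0, -34]
idiv : [-48, 5, 0]
dup  : [-48, 5, 0, 0]
neg  : [-48, 5, 0, 0]
mul  : [-48, 5, 0]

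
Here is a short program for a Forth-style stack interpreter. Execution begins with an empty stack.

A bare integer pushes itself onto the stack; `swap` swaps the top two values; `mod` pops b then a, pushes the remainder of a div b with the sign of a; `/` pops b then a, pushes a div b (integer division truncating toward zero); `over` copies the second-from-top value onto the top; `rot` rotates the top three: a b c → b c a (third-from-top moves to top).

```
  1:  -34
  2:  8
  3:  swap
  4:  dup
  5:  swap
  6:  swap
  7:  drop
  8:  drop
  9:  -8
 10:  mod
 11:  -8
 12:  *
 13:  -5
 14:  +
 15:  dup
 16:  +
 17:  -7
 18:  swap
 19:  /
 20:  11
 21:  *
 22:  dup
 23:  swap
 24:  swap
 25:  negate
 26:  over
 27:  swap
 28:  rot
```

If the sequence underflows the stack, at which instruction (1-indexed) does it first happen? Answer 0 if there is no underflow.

0

-34    → [-34]
8      → [-34, 8]
swap   → [8, -34]
dup    → [8, -34, -34]
swap   → [8, -34, -34]
swap   → [8, -34, -34]
drop   → [8, -34]
drop   → [8]
-8     → [8, -8]
mod    → [0]
-8     → [0, -8]
*      → [0]
-5     → [0, -5]
+      → [-5]
dup    → [-5, -5]
+      → [-10]
-7     → [-10, -7]
swap   → [-7, -10]
/      → [0]
11     → [0, 11]
*      → [0]
dup    → [0, 0]
swap   → [0, 0]
swap   → [0, 0]
negate → [0, 0]
over   → [0, 0, 0]
swap   → [0, 0, 0]
rot    → [0, 0, 0]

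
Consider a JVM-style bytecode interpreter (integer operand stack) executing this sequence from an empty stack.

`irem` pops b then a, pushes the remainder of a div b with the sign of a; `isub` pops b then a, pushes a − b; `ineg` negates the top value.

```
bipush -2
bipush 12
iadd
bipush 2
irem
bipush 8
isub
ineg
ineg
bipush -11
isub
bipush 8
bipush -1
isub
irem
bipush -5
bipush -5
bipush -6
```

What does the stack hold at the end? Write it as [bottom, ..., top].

bipush -2  → -2
bipush 12  → -2 12
iadd       → 10
bipush 2   → 10 2
irem       → 0
bipush 8   → 0 8
isub       → -8
ineg       → 8
ineg       → -8
bipush -11 → -8 -11
isub       → 3
bipush 8   → 3 8
bipush -1  → 3 8 -1
isub       → 3 9
irem       → 3
bipush -5  → 3 -5
bipush -5  → 3 -5 -5
bipush -6  → 3 -5 -5 -6

[3, -5, -5, -6]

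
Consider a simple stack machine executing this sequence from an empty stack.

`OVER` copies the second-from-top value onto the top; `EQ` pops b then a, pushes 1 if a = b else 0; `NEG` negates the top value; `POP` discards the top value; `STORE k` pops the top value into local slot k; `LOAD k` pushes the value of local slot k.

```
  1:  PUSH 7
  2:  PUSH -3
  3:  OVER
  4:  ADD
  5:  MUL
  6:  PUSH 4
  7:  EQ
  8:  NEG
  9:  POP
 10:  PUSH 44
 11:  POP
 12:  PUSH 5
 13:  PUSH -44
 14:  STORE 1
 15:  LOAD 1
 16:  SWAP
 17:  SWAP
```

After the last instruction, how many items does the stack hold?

PUSH 7    [7]
PUSH -3   [7, -3]
OVER      [7, -3, 7]
ADD       [7, 4]
MUL       [28]
PUSH 4    [28, 4]
EQ        [0]
NEG       [0]
POP       []
PUSH 44   [44]
POP       []
PUSH 5    [5]
PUSH -44  [5, -44]
STORE 1   [5]
LOAD 1    [5, -44]
SWAP      [-44, 5]
SWAP      [5, -44]

2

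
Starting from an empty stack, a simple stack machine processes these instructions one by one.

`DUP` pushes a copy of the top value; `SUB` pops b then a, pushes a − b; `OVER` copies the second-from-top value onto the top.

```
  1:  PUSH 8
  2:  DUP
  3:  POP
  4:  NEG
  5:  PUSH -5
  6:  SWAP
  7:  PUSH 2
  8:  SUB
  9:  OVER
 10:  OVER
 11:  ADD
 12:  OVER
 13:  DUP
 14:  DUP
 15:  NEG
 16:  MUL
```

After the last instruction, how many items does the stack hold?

5

PUSH 8  -> [8]
DUP     -> [8, 8]
POP     -> [8]
NEG     -> [-8]
PUSH -5 -> [-8, -5]
SWAP    -> [-5, -8]
PUSH 2  -> [-5, -8, 2]
SUB     -> [-5, -10]
OVER    -> [-5, -10, -5]
OVER    -> [-5, -10, -5, -10]
ADD     -> [-5, -10, -15]
OVER    -> [-5, -10, -15, -10]
DUP     -> [-5, -10, -15, -10, -10]
DUP     -> [-5, -10, -15, -10, -10, -10]
NEG     -> [-5, -10, -15, -10, -10, 10]
MUL     -> [-5, -10, -15, -10, -100]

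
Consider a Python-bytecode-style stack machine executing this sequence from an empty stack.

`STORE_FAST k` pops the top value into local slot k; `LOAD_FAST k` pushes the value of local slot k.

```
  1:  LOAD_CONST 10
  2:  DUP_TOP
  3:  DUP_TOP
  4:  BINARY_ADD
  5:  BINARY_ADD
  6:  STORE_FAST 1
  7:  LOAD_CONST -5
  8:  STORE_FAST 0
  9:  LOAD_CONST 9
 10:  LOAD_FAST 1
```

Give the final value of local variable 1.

30

LOAD_CONST 10 : [10]
DUP_TOP       : [10, 10]
DUP_TOP       : [10, 10, 10]
BINARY_ADD    : [10, 20]
BINARY_ADD    : [30]
STORE_FAST 1  : []
LOAD_CONST -5 : [-5]
STORE_FAST 0  : []
LOAD_CONST 9  : [9]
LOAD_FAST 1   : [9, 30]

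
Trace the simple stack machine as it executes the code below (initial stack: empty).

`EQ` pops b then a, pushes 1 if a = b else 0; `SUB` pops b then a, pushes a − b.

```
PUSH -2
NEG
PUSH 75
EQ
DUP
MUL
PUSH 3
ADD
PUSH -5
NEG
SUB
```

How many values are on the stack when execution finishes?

PUSH -2  [-2]
NEG      [2]
PUSH 75  [2, 75]
EQ       [0]
DUP      [0, 0]
MUL      [0]
PUSH 3   [0, 3]
ADD      [3]
PUSH -5  [3, -5]
NEG      [3, 5]
SUB      [-2]

1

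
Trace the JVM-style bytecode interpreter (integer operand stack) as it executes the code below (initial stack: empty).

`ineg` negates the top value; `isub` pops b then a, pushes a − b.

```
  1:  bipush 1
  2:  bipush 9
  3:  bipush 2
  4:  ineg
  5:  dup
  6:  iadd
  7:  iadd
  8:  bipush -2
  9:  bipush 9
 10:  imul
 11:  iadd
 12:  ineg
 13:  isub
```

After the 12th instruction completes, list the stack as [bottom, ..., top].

bipush 1  -> 1
bipush 9  -> 1 9
bipush 2  -> 1 9 2
ineg      -> 1 9 -2
dup       -> 1 9 -2 -2
iadd      -> 1 9 -4
iadd      -> 1 5
bipush -2 -> 1 5 -2
bipush 9  -> 1 5 -2 9
imul      -> 1 5 -18
iadd      -> 1 -13
ineg      -> 1 13

[1, 13]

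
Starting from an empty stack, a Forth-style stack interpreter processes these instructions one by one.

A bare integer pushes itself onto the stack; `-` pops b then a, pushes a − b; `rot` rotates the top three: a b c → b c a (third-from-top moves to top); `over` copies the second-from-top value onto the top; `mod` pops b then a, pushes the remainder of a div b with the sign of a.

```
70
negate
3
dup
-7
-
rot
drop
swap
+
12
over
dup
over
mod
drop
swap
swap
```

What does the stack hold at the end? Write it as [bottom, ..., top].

70      70
negate  -70
3       -70 3
dup     -70 3 3
-7      -70 3 3 -7
-       -70 3 10
rot     3 10 -70
drop    3 10
swap    10 3
+       13
12      13 12
over    13 12 13
dup     13 12 13 13
over    13 12 13 13 13
mod     13 12 13 0
drop    13 12 13
swap    13 13 12
swap    13 12 13

[13, 12, 13]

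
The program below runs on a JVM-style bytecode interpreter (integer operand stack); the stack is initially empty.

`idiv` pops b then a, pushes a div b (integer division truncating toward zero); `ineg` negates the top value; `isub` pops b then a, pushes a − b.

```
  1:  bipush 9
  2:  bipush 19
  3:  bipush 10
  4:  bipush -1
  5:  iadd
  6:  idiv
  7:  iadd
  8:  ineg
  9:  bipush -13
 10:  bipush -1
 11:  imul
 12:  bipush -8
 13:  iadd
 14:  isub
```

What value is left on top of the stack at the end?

bipush 9   → 9
bipush 19  → 9 19
bipush 10  → 9 19 10
bipush -1  → 9 19 10 -1
iadd       → 9 19 9
idiv       → 9 2
iadd       → 11
ineg       → -11
bipush -13 → -11 -13
bipush -1  → -11 -13 -1
imul       → -11 13
bipush -8  → -11 13 -8
iadd       → -11 5
isub       → -16

-16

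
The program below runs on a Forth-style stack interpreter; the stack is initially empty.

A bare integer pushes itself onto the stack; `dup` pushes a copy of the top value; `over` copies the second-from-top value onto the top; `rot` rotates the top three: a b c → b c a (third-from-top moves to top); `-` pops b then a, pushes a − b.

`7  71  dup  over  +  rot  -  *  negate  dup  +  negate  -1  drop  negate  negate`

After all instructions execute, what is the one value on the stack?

7      → 7
71     → 7 71
dup    → 7 71 71
over   → 7 71 71 71
+      → 7 71 142
rot    → 71 142 7
-      → 71 135
*      → 9585
negate → -9585
dup    → -9585 -9585
+      → -19170
negate → 19170
-1     → 19170 -1
drop   → 19170
negate → -19170
negate → 19170

19170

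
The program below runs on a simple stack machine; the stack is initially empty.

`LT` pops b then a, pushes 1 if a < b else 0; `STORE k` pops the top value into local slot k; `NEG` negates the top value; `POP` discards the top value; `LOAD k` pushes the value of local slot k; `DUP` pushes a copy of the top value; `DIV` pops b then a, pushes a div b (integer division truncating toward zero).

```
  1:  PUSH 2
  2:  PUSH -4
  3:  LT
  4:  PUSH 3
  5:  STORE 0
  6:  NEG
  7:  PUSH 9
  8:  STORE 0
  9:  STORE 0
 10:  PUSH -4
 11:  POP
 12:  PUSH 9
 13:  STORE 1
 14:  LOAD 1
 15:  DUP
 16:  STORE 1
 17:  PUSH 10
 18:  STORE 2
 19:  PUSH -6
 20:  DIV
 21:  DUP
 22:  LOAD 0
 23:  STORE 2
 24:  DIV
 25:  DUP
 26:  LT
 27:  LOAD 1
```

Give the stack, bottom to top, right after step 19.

[9, -6]

PUSH 2   2
PUSH -4  2 -4
LT       0
PUSH 3   0 3
STORE 0  0
NEG      0
PUSH 9   0 9
STORE 0  0
STORE 0  (empty)
PUSH -4  -4
POP      (empty)
PUSH 9   9
STORE 1  (empty)
LOAD 1   9
DUP      9 9
STORE 1  9
PUSH 10  9 10
STORE 2  9
PUSH -6  9 -6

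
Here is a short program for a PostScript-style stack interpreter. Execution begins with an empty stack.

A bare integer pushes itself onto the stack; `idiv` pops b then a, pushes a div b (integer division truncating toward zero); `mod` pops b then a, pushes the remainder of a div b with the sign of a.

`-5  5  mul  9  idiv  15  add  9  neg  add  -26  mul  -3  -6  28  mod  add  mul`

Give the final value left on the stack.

-5   : -5
5    : -5 5
mul  : -25
9    : -25 9
idiv : -2
15   : -2 15
add  : 13
9    : 13 9
neg  : 13 -9
add  : 4
-26  : 4 -26
mul  : -104
-3   : -104 -3
-6   : -104 -3 -6
28   : -104 -3 -6 28
mod  : -104 -3 -6
add  : -104 -9
mul  : 936

936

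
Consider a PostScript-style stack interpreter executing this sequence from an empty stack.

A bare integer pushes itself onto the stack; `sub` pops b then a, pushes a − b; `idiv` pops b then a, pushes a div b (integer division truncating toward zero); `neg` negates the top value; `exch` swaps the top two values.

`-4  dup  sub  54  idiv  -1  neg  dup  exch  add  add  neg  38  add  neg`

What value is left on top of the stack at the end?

-36

-4   : -4
dup  : -4 -4
sub  : 0
54   : 0 54
idiv : 0
-1   : 0 -1
neg  : 0 1
dup  : 0 1 1
exch : 0 1 1
add  : 0 2
add  : 2
neg  : -2
38   : -2 38
add  : 36
neg  : -36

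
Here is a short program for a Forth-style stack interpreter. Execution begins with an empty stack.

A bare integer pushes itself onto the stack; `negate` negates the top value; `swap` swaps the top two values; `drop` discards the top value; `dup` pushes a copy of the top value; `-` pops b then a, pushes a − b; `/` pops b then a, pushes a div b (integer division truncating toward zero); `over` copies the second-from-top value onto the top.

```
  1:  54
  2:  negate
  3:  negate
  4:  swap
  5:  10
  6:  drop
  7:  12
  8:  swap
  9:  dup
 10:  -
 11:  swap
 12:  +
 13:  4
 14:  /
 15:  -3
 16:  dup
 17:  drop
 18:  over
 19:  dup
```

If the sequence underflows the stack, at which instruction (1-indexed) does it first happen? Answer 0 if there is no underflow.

4

54     -> [54]
negate -> [-54]
negate -> [54]
swap  — needs 2 operands, stack has 1 → underflow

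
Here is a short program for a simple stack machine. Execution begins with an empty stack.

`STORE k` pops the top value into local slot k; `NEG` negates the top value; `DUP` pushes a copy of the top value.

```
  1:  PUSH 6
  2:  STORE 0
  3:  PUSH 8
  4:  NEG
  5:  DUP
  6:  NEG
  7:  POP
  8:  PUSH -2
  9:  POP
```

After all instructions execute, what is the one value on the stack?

PUSH 6  -> 6
STORE 0 -> (empty)
PUSH 8  -> 8
NEG     -> -8
DUP     -> -8 -8
NEG     -> -8 8
POP     -> -8
PUSH -2 -> -8 -2
POP     -> -8

-8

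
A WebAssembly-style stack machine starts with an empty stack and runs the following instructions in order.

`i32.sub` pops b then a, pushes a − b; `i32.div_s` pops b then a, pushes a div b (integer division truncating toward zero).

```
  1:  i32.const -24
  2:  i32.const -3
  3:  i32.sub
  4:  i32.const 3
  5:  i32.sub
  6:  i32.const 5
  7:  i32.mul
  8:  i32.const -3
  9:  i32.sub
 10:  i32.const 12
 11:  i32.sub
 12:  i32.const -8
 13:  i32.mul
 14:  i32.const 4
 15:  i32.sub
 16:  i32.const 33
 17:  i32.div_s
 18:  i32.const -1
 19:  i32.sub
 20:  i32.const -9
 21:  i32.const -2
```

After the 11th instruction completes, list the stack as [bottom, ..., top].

i32.const -24  -24
i32.const -3   -24 -3
i32.sub        -21
i32.const 3    -21 3
i32.sub        -24
i32.const 5    -24 5
i32.mul        -120
i32.const -3   -120 -3
i32.sub        -117
i32.const 12   -117 12
i32.sub        -129

[-129]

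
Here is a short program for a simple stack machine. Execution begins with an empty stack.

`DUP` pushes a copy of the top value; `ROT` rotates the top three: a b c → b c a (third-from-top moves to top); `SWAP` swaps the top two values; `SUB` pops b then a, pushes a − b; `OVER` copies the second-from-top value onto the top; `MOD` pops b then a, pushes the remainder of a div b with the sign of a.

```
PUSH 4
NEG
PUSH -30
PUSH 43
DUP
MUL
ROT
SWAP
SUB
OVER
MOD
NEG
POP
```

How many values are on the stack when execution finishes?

PUSH 4   : 4
NEG      : -4
PUSH -30 : -4 -30
PUSH 43  : -4 -30 43
DUP      : -4 -30 43 43
MUL      : -4 -30 1849
ROT      : -30 1849 -4
SWAP     : -30 -4 1849
SUB      : -30 -1853
OVER     : -30 -1853 -30
MOD      : -30 -23
NEG      : -30 23
POP      : -30

1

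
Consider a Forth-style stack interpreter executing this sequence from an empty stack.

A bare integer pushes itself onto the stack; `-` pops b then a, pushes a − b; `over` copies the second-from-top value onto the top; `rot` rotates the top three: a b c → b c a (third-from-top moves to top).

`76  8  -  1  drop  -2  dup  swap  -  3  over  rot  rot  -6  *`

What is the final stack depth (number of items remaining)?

4

76    76
8     76 8
-     68
1     68 1
drop  68
-2    68 -2
dup   68 -2 -2
swap  68 -2 -2
-     68 0
3     68 0 3
over  68 0 3 0
rot   68 3 0 0
rot   68 0 0 3
-6    68 0 0 3 -6
*     68 0 0 -18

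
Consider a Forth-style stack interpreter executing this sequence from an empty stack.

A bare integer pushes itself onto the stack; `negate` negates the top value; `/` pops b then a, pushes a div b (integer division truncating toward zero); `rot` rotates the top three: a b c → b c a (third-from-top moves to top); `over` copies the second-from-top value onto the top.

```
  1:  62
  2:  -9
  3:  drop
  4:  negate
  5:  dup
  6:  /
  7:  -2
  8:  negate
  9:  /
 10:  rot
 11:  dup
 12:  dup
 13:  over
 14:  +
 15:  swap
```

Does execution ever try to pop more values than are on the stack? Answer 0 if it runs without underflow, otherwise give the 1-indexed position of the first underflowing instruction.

62     -> [62]
-9     -> [62, -9]
drop   -> [62]
negate -> [-62]
dup    -> [-62, -62]
/      -> [1]
-2     -> [1, -2]
negate -> [1, 2]
/      -> [0]
rot  — needs 3 operands, stack has 1 → underflow

10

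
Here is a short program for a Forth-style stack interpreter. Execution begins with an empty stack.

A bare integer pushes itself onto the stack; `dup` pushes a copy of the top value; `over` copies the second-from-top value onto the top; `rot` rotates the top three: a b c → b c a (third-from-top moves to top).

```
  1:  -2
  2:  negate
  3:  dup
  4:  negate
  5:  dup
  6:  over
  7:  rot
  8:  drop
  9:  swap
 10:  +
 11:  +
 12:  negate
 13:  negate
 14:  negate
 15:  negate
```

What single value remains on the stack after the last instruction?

-2     → -2
negate → 2
dup    → 2 2
negate → 2 -2
dup    → 2 -2 -2
over   → 2 -2 -2 -2
rot    → 2 -2 -2 -2
drop   → 2 -2 -2
swap   → 2 -2 -2
+      → 2 -4
+      → -2
negate → 2
negate → -2
negate → 2
negate → -2

-2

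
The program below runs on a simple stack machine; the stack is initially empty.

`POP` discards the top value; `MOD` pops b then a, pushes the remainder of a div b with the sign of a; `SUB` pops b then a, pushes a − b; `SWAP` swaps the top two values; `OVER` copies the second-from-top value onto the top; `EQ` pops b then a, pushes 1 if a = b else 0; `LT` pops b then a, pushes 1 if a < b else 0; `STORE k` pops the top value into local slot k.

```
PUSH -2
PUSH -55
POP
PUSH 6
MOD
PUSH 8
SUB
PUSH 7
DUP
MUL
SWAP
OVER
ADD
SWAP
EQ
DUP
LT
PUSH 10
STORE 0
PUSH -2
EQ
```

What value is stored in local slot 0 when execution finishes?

10

PUSH -2  : -2
PUSH -55 : -2 -55
POP      : -2
PUSH 6   : -2 6
MOD      : -2
PUSH 8   : -2 8
SUB      : -10
PUSH 7   : -10 7
DUP      : -10 7 7
MUL      : -10 49
SWAP     : 49 -10
OVER     : 49 -10 49
ADD      : 49 39
SWAP     : 39 49
EQ       : 0
DUP      : 0 0
LT       : 0
PUSH 10  : 0 10
STORE 0  : 0
PUSH -2  : 0 -2
EQ       : 0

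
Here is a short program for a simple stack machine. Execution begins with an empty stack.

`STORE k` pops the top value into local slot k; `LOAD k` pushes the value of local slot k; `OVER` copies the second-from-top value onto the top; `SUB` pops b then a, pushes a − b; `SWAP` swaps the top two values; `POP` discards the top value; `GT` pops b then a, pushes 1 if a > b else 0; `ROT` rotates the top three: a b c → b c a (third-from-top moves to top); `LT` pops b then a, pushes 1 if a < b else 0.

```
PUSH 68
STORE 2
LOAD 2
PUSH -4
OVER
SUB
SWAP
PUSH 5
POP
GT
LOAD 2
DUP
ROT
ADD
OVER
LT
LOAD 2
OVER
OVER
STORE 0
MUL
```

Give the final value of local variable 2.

PUSH 68 : 68
STORE 2 : (empty)
LOAD 2  : 68
PUSH -4 : 68 -4
OVER    : 68 -4 68
SUB     : 68 -72
SWAP    : -72 68
PUSH 5  : -72 68 5
POP     : -72 68
GT      : 0
LOAD 2  : 0 68
DUP     : 0 68 68
ROT     : 68 68 0
ADD     : 68 68
OVER    : 68 68 68
LT      : 68 0
LOAD 2  : 68 0 68
OVER    : 68 0 68 0
OVER    : 68 0 68 0 68
STORE 0 : 68 0 68 0
MUL     : 68 0 0

68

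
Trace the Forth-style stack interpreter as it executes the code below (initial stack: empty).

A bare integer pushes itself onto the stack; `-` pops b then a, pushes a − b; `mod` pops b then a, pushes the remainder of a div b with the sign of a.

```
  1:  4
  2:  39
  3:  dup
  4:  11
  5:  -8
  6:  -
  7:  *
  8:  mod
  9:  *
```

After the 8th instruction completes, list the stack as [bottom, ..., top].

4   → [4]
39  → [4, 39]
dup → [4, 39, 39]
11  → [4, 39, 39, 11]
-8  → [4, 39, 39, 11, -8]
-   → [4, 39, 39, 19]
*   → [4, 39, 741]
mod → [4, 39]

[4, 39]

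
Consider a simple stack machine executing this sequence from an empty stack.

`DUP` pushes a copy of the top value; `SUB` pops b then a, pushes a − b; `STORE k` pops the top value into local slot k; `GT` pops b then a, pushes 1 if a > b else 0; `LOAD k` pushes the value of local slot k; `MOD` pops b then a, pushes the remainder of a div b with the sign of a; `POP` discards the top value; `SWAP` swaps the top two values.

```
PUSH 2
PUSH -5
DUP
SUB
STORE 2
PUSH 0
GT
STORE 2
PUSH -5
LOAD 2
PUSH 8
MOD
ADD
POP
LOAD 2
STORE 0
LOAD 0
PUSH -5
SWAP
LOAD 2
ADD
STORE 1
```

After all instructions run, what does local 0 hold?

PUSH 2  → [2]
PUSH -5 → [2, -5]
DUP     → [2, -5, -5]
SUB     → [2, 0]
STORE 2 → [2]
PUSH 0  → [2, 0]
GT      → [1]
STORE 2 → []
PUSH -5 → [-5]
LOAD 2  → [-5, 1]
PUSH 8  → [-5, 1, 8]
MOD     → [-5, 1]
ADD     → [-4]
POP     → []
LOAD 2  → [1]
STORE 0 → []
LOAD 0  → [1]
PUSH -5 → [1, -5]
SWAP    → [-5, 1]
LOAD 2  → [-5, 1, 1]
ADD     → [-5, 2]
STORE 1 → [-5]

1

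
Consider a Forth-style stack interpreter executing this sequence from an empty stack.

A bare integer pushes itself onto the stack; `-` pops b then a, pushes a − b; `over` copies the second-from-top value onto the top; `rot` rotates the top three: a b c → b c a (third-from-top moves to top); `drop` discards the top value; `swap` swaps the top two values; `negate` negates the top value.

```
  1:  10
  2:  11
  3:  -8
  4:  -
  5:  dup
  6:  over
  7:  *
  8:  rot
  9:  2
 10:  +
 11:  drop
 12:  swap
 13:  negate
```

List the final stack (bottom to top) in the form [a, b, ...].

[361, -19]

10     : 10
11     : 10 11
-8     : 10 11 -8
-      : 10 19
dup    : 10 19 19
over   : 10 19 19 19
*      : 10 19 361
rot    : 19 361 10
2      : 19 361 10 2
+      : 19 361 12
drop   : 19 361
swap   : 361 19
negate : 361 -19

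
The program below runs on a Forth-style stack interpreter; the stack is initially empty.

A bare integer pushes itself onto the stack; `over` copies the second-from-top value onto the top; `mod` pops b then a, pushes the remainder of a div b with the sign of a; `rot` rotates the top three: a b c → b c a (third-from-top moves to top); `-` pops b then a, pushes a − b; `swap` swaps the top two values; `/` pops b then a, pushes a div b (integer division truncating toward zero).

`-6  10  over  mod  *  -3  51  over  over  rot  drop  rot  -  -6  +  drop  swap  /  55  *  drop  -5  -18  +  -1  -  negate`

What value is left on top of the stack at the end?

22

-6     -> -6
10     -> -6 10
over   -> -6 10 -6
mod    -> -6 4
*      -> -24
-3     -> -24 -3
51     -> -24 -3 51
over   -> -24 -3 51 -3
over   -> -24 -3 51 -3 51
rot    -> -24 -3 -3 51 51
drop   -> -24 -3 -3 51
rot    -> -24 -3 51 -3
-      -> -24 -3 54
-6     -> -24 -3 54 -6
+      -> -24 -3 48
drop   -> -24 -3
swap   -> -3 -24
/      -> 0
55     -> 0 55
*      -> 0
drop   -> (empty)
-5     -> -5
-18    -> -5 -18
+      -> -23
-1     -> -23 -1
-      -> -22
negate -> 22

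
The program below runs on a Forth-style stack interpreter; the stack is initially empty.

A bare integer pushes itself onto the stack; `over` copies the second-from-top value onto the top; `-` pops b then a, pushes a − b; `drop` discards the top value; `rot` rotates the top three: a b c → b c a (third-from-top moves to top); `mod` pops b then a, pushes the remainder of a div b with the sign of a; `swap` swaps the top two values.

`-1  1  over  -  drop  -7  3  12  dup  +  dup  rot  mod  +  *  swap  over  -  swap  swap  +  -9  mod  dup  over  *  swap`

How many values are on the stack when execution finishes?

-1   → -1
1    → -1 1
over → -1 1 -1
-    → -1 2
drop → -1
-7   → -1 -7
3    → -1 -7 3
12   → -1 -7 3 12
dup  → -1 -7 3 12 12
+    → -1 -7 3 24
dup  → -1 -7 3 24 24
rot  → -1 -7 24 24 3
mod  → -1 -7 24 0
+    → -1 -7 24
*    → -1 -168
swap → -168 -1
over → -168 -1 -168
-    → -168 167
swap → 167 -168
swap → -168 167
+    → -1
-9   → -1 -9
mod  → -1
dup  → -1 -1
over → -1 -1 -1
*    → -1 1
swap → 1 -1

2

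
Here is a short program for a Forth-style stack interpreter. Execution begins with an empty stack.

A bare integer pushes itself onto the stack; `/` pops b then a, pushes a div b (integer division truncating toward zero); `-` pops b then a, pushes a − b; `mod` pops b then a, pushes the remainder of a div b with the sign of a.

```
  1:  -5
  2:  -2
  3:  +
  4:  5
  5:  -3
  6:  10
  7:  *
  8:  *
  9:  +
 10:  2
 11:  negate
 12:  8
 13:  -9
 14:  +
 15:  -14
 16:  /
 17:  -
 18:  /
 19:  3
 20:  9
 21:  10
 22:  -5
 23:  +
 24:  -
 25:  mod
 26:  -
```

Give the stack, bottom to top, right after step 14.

[-157, -2, -1]

-5     → -5
-2     → -5 -2
+      → -7
5      → -7 5
-3     → -7 5 -3
10     → -7 5 -3 10
*      → -7 5 -30
*      → -7 -150
+      → -157
2      → -157 2
negate → -157 -2
8      → -157 -2 8
-9     → -157 -2 8 -9
+      → -157 -2 -1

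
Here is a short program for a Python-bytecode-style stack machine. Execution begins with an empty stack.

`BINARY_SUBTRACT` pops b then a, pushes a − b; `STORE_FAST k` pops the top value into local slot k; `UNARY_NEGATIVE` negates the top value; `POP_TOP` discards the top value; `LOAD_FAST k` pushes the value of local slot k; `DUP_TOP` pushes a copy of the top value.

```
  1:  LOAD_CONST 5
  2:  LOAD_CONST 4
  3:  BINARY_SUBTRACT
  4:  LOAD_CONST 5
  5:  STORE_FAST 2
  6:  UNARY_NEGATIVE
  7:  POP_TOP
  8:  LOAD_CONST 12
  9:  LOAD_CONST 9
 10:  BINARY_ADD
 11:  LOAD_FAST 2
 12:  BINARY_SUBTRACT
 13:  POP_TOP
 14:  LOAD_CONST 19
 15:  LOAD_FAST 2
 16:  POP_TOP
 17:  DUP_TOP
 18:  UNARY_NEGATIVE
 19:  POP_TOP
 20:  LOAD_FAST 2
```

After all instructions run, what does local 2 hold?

LOAD_CONST 5    -> [5]
LOAD_CONST 4    -> [5, 4]
BINARY_SUBTRACT -> [1]
LOAD_CONST 5    -> [1, 5]
STORE_FAST 2    -> [1]
UNARY_NEGATIVE  -> [-1]
POP_TOP         -> []
LOAD_CONST 12   -> [12]
LOAD_CONST 9    -> [12, 9]
BINARY_ADD      -> [21]
LOAD_FAST 2     -> [21, 5]
BINARY_SUBTRACT -> [16]
POP_TOP         -> []
LOAD_CONST 19   -> [19]
LOAD_FAST 2     -> [19, 5]
POP_TOP         -> [19]
DUP_TOP         -> [19, 19]
UNARY_NEGATIVE  -> [19, -19]
POP_TOP         -> [19]
LOAD_FAST 2     -> [19, 5]

5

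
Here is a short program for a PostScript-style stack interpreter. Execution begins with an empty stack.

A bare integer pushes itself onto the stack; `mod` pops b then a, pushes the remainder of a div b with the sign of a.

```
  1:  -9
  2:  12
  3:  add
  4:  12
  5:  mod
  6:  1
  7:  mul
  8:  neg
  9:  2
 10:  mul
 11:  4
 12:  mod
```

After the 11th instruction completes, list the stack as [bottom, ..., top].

[-6, 4]

-9  : -9
12  : -9 12
add : 3
12  : 3 12
mod : 3
1   : 3 1
mul : 3
neg : -3
2   : -3 2
mul : -6
4   : -6 4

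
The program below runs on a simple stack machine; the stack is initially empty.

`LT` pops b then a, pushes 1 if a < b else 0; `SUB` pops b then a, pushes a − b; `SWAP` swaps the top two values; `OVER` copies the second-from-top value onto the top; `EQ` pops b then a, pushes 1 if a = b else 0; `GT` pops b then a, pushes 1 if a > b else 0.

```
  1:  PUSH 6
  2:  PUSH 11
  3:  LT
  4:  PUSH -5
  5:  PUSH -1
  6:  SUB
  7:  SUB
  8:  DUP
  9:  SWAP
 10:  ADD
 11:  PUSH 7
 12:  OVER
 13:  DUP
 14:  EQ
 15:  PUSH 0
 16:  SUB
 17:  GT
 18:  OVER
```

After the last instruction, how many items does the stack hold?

3

PUSH 6  : [6]
PUSH 11 : [6, 11]
LT      : [1]
PUSH -5 : [1, -5]
PUSH -1 : [1, -5, -1]
SUB     : [1, -4]
SUB     : [5]
DUP     : [5, 5]
SWAP    : [5, 5]
ADD     : [10]
PUSH 7  : [10, 7]
OVER    : [10, 7, 10]
DUP     : [10, 7, 10, 10]
EQ      : [10, 7, 1]
PUSH 0  : [10, 7, 1, 0]
SUB     : [10, 7, 1]
GT      : [10, 1]
OVER    : [10, 1, 10]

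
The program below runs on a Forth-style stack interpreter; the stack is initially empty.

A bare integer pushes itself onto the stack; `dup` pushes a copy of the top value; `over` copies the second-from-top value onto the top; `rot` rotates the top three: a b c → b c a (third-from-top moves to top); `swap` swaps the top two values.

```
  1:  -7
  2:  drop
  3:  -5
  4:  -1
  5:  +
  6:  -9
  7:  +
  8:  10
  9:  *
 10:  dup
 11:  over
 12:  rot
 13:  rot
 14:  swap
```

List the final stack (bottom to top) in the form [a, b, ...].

-7   : -7
drop : (empty)
-5   : -5
-1   : -5 -1
+    : -6
-9   : -6 -9
+    : -15
10   : -15 10
*    : -150
dup  : -150 -150
over : -150 -150 -150
rot  : -150 -150 -150
rot  : -150 -150 -150
swap : -150 -150 -150

[-150, -150, -150]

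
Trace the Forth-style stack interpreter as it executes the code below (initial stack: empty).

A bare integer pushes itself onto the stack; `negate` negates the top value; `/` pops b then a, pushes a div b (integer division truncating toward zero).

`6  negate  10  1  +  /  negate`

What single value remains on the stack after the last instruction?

6      : 6
negate : -6
10     : -6 10
1      : -6 10 1
+      : -6 11
/      : 0
negate : 0

0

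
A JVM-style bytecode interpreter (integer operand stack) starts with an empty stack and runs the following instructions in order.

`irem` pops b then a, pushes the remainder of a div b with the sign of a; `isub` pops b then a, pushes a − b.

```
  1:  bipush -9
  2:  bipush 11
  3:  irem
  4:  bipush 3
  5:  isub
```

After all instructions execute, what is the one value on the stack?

bipush -9 → -9
bipush 11 → -9 11
irem      → -9
bipush 3  → -9 3
isub      → -12

-12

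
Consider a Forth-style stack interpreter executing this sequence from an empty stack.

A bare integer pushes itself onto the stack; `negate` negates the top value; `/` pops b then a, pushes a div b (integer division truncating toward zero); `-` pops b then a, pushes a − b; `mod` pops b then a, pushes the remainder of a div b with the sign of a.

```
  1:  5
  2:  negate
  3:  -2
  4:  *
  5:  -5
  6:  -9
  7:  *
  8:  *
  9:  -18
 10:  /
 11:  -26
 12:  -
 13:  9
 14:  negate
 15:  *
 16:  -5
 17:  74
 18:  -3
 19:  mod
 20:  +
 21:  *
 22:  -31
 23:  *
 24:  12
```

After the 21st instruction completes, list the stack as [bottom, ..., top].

5      : 5
negate : -5
-2     : -5 -2
*      : 10
-5     : 10 -5
-9     : 10 -5 -9
*      : 10 45
*      : 450
-18    : 450 -18
/      : -25
-26    : -25 -26
-      : 1
9      : 1 9
negate : 1 -9
*      : -9
-5     : -9 -5
74     : -9 -5 74
-3     : -9 -5 74 -3
mod    : -9 -5 2
+      : -9 -3
*      : 27

[27]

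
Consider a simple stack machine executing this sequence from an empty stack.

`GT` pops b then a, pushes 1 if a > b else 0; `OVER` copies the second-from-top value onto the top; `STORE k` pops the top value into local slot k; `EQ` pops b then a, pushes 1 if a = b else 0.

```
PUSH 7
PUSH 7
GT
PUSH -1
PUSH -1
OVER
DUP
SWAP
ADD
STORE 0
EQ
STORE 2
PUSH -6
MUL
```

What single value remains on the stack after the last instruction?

0

PUSH 7  → [7]
PUSH 7  → [7, 7]
GT      → [0]
PUSH -1 → [0, -1]
PUSH -1 → [0, -1, -1]
OVER    → [0, -1, -1, -1]
DUP     → [0, -1, -1, -1, -1]
SWAP    → [0, -1, -1, -1, -1]
ADD     → [0, -1, -1, -2]
STORE 0 → [0, -1, -1]
EQ      → [0, 1]
STORE 2 → [0]
PUSH -6 → [0, -6]
MUL     → [0]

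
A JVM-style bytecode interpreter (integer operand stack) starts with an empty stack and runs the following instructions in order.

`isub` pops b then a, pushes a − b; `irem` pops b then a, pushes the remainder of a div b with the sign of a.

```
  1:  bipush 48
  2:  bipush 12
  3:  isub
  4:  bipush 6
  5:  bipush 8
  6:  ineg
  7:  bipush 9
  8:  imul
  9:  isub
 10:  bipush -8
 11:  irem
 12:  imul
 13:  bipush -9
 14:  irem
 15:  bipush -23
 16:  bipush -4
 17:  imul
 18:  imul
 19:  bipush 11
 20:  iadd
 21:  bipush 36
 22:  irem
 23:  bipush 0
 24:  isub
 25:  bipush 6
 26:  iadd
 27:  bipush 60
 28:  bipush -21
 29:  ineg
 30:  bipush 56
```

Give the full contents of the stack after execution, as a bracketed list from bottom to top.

bipush 48  : 48
bipush 12  : 48 12
isub       : 36
bipush 6   : 36 6
bipush 8   : 36 6 8
ineg       : 36 6 -8
bipush 9   : 36 6 -8 9
imul       : 36 6 -72
isub       : 36 78
bipush -8  : 36 78 -8
irem       : 36 6
imul       : 216
bipush -9  : 216 -9
irem       : 0
bipush -23 : 0 -23
bipush -4  : 0 -23 -4
imul       : 0 92
imul       : 0
bipush 11  : 0 11
iadd       : 11
bipush 36  : 11 36
irem       : 11
bipush 0   : 11 0
isub       : 11
bipush 6   : 11 6
iadd       : 17
bipush 60  : 17 60
bipush -21 : 17 60 -21
ineg       : 17 60 21
bipush 56  : 17 60 21 56

[17, 60, 21, 56]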